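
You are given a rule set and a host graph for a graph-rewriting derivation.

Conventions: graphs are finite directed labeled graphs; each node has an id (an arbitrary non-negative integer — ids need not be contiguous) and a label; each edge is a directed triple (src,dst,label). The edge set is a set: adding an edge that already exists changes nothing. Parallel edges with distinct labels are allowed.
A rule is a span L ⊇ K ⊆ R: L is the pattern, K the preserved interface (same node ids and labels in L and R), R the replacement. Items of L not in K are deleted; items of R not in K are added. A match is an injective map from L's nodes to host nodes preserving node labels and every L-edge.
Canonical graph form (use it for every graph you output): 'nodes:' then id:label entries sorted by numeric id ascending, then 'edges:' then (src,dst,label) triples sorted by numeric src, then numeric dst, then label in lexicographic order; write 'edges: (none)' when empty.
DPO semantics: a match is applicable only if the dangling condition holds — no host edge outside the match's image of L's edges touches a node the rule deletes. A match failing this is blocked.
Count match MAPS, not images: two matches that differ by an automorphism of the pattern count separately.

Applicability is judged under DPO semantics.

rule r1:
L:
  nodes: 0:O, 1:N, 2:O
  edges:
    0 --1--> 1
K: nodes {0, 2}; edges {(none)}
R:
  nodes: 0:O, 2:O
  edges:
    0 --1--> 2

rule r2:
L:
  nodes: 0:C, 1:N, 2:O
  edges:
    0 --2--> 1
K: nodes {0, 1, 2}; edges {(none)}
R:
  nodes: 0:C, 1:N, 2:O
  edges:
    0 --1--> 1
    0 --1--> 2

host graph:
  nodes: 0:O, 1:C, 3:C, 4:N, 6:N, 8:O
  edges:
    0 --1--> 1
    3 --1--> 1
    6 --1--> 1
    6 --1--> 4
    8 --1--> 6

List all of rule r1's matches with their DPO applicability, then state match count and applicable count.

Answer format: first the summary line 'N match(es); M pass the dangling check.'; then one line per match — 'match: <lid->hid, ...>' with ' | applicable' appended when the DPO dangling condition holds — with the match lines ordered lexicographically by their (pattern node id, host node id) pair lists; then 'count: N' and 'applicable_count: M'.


1 match(es); 0 pass the dangling check.
match: 0->8, 1->6, 2->0
count: 1
applicable_count: 0


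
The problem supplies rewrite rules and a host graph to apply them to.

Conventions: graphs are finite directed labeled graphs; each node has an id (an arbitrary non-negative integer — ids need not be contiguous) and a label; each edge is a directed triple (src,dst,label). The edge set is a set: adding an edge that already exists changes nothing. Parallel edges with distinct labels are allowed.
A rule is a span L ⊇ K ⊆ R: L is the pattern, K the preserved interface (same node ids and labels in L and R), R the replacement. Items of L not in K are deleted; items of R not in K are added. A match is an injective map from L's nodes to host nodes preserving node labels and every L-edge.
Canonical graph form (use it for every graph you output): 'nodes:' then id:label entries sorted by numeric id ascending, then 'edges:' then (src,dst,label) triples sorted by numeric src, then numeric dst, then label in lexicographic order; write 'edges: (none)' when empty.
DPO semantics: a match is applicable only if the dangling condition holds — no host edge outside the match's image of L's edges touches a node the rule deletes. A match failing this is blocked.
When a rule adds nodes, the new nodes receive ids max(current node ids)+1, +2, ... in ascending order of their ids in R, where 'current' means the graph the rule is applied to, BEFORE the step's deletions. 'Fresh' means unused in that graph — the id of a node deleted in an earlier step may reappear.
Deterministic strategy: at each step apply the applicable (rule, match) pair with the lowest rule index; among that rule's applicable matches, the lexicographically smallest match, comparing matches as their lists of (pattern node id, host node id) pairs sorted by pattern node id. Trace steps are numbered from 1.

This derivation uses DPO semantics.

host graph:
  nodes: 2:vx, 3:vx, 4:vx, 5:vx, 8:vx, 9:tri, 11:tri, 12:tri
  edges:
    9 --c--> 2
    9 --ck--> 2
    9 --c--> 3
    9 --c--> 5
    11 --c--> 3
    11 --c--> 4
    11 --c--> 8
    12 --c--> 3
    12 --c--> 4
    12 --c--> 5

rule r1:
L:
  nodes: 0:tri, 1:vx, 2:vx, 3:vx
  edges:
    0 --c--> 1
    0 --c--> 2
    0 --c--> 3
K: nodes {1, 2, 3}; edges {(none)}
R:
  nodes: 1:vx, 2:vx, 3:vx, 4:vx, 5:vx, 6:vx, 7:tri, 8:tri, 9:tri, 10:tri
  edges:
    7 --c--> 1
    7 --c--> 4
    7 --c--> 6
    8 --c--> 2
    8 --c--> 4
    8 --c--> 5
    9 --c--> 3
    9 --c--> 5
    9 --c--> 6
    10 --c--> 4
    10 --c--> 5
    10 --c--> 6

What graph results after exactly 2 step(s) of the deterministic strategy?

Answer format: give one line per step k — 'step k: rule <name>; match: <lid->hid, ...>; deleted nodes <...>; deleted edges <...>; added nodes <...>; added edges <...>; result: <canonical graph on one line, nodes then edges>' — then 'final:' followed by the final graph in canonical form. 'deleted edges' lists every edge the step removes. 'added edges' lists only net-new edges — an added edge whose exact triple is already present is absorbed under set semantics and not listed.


step 1: rule r1; match: 0->11, 1->3, 2->4, 3->8; deleted nodes 11; deleted edges (11,3,c); (11,4,c); (11,8,c); added nodes 13, 14, 15, 16, 17, 18, 19; added edges (16,3,c); (16,13,c); (16,15,c); (17,4,c); (17,13,c); (17,14,c); (18,8,c); (18,14,c); (18,15,c); (19,13,c); (19,14,c); (19,15,c); result: nodes: 2:vx, 3:vx, 4:vx, 5:vx, 8:vx, 9:tri, 12:tri, 13:vx, 14:vx, 15:vx, 16:tri, 17:tri, 18:tri, 19:tri edges: (9,2,c); (9,2,ck); (9,3,c); (9,5,c); (12,3,c); (12,4,c); (12,5,c); (16,3,c); (16,13,c); (16,15,c); (17,4,c); (17,13,c); (17,14,c); (18,8,c); (18,14,c); (18,15,c); (19,13,c); (19,14,c); (19,15,c)
step 2: rule r1; match: 0->12, 1->3, 2->4, 3->5; deleted nodes 12; deleted edges (12,3,c); (12,4,c); (12,5,c); added nodes 20, 21, 22, 23, 24, 25, 26; added edges (23,3,c); (23,20,c); (23,22,c); (24,4,c); (24,20,c); (24,21,c); (25,5,c); (25,21,c); (25,22,c); (26,20,c); (26,21,c); (26,22,c); result: nodes: 2:vx, 3:vx, 4:vx, 5:vx, 8:vx, 9:tri, 13:vx, 14:vx, 15:vx, 16:tri, 17:tri, 18:tri, 19:tri, 20:vx, 21:vx, 22:vx, 23:tri, 24:tri, 25:tri, 26:tri edges: (9,2,c); (9,2,ck); (9,3,c); (9,5,c); (16,3,c); (16,13,c); (16,15,c); (17,4,c); (17,13,c); (17,14,c); (18,8,c); (18,14,c); (18,15,c); (19,13,c); (19,14,c); (19,15,c); (23,3,c); (23,20,c); (23,22,c); (24,4,c); (24,20,c); (24,21,c); (25,5,c); (25,21,c); (25,22,c); (26,20,c); (26,21,c); (26,22,c)
final:
nodes: 2:vx, 3:vx, 4:vx, 5:vx, 8:vx, 9:tri, 13:vx, 14:vx, 15:vx, 16:tri, 17:tri, 18:tri, 19:tri, 20:vx, 21:vx, 22:vx, 23:tri, 24:tri, 25:tri, 26:tri
edges: (9,2,c); (9,2,ck); (9,3,c); (9,5,c); (16,3,c); (16,13,c); (16,15,c); (17,4,c); (17,13,c); (17,14,c); (18,8,c); (18,14,c); (18,15,c); (19,13,c); (19,14,c); (19,15,c); (23,3,c); (23,20,c); (23,22,c); (24,4,c); (24,20,c); (24,21,c); (25,5,c); (25,21,c); (25,22,c); (26,20,c); (26,21,c); (26,22,c)


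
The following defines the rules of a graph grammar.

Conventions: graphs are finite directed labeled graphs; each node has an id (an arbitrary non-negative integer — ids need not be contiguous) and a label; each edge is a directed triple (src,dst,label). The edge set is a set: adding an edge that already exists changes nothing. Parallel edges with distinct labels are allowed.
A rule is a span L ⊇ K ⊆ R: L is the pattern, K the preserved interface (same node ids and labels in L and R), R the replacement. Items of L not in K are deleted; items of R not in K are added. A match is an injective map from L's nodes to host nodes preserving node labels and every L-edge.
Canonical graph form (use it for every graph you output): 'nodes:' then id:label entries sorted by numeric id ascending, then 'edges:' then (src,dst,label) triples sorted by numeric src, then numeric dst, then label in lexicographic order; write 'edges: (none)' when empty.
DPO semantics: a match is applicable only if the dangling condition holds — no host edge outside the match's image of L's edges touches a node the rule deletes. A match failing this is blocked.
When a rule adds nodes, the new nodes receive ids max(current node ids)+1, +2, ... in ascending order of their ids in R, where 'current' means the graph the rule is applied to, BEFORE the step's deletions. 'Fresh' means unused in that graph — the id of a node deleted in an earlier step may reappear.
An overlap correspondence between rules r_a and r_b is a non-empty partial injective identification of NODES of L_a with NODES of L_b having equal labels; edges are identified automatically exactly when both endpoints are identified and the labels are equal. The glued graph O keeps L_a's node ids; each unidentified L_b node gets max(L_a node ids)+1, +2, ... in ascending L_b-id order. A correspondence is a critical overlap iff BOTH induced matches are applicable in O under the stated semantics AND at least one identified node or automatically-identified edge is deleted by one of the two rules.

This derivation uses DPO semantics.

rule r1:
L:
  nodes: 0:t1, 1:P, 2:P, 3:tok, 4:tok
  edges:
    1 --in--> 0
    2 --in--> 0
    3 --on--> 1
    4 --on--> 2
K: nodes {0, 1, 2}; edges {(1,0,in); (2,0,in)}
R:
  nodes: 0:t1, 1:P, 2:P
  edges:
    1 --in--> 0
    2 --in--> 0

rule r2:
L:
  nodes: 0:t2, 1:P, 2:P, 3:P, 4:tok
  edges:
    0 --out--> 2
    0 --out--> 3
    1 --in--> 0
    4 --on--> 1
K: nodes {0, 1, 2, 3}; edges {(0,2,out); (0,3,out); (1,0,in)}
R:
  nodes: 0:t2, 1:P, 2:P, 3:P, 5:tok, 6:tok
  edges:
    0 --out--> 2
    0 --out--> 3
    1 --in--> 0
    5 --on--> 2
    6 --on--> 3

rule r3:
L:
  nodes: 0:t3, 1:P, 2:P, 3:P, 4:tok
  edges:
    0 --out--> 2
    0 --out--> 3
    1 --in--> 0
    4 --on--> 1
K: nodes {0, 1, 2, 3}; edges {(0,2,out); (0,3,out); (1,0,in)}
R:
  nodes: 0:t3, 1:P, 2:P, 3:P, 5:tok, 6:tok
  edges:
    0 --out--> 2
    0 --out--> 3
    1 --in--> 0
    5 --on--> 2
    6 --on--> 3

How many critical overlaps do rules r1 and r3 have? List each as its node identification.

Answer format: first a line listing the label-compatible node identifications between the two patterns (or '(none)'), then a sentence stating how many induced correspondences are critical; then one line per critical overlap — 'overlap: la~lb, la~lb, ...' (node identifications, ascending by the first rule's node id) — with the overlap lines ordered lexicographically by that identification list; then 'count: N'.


label-compatible node identifications between L(r1) and L(r3): 1~1, 1~2, 1~3, 2~1, 2~2, 2~3, 3~4, 4~4
6 of the induced correspondences are critical overlaps of r1 and r3.
overlap: 1~1, 2~2, 3~4
overlap: 1~1, 2~3, 3~4
overlap: 1~1, 3~4
overlap: 1~2, 2~1, 4~4
overlap: 1~3, 2~1, 4~4
overlap: 2~1, 4~4
count: 6


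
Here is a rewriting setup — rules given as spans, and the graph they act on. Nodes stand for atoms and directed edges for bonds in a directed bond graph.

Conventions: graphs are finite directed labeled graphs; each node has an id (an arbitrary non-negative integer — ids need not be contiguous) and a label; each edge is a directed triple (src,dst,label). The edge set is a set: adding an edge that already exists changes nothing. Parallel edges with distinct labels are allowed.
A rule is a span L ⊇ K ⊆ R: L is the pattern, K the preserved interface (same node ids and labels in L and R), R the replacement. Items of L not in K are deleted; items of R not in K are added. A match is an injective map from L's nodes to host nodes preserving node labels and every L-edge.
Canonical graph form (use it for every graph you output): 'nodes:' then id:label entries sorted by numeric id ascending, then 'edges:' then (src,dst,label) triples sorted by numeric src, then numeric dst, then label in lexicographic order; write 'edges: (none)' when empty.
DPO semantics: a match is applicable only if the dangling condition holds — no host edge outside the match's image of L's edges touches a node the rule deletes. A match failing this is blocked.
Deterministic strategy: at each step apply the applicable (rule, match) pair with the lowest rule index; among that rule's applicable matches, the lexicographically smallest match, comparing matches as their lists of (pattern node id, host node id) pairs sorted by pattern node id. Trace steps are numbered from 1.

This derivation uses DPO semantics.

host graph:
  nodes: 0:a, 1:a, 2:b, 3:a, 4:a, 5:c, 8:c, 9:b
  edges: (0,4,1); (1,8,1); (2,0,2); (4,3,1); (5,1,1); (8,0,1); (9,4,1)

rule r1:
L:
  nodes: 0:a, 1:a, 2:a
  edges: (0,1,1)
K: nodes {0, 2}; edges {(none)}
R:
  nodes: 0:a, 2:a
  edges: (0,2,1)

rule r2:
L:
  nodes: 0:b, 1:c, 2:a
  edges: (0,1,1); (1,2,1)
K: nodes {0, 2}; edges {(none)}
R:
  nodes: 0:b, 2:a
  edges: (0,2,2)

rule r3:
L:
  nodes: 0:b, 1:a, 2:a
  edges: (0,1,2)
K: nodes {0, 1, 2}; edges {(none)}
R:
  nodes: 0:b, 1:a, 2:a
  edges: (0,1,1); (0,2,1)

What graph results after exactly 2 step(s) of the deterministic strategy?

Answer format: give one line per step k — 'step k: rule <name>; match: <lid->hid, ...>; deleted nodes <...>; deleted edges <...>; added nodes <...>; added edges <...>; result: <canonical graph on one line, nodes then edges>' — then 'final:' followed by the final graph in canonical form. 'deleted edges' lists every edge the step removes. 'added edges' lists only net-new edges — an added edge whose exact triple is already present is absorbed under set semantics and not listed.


step 1: rule r1; match: 0->4, 1->3, 2->0; deleted nodes 3; deleted edges (4,3,1); added nodes (none); added edges (4,0,1); result: nodes: 0:a, 1:a, 2:b, 4:a, 5:c, 8:c, 9:b edges: (0,4,1); (1,8,1); (2,0,2); (4,0,1); (5,1,1); (8,0,1); (9,4,1)
step 2: rule r3; match: 0->2, 1->0, 2->1; deleted nodes (none); deleted edges (2,0,2); added nodes (none); added edges (2,0,1); (2,1,1); result: nodes: 0:a, 1:a, 2:b, 4:a, 5:c, 8:c, 9:b edges: (0,4,1); (1,8,1); (2,0,1); (2,1,1); (4,0,1); (5,1,1); (8,0,1); (9,4,1)
final:
nodes: 0:a, 1:a, 2:b, 4:a, 5:c, 8:c, 9:b
edges: (0,4,1); (1,8,1); (2,0,1); (2,1,1); (4,0,1); (5,1,1); (8,0,1); (9,4,1)


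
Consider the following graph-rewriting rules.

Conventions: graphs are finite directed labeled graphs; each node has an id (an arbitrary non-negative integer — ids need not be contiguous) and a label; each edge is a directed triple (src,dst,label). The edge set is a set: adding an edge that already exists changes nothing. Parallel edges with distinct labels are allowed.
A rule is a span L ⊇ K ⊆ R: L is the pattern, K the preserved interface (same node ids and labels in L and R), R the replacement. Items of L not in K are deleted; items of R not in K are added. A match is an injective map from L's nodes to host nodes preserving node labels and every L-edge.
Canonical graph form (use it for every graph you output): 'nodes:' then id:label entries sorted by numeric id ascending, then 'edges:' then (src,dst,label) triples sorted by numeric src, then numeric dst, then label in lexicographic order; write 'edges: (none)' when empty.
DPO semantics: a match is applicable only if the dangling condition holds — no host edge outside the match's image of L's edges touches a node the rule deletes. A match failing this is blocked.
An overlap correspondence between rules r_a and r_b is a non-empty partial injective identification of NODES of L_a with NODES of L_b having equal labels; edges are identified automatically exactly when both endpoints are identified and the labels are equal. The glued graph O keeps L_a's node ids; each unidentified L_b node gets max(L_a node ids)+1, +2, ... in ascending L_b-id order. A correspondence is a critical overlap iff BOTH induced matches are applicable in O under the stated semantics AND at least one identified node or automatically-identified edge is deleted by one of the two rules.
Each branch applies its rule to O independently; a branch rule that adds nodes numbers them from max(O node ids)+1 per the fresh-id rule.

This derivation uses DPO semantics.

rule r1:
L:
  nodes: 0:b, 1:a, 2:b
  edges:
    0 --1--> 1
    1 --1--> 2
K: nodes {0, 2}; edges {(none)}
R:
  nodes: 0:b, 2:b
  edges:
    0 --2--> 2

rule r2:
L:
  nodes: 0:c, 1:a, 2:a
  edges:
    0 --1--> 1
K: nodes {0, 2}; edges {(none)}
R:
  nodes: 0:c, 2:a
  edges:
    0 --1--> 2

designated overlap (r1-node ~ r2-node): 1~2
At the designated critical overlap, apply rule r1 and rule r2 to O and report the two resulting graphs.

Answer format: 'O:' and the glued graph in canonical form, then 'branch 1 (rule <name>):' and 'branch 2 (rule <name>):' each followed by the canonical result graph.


O:
nodes: 0:b, 1:a, 2:b, 3:c, 4:a
edges: (0,1,1); (1,2,1); (3,4,1)
branch 1 (rule r1):
nodes: 0:b, 2:b, 3:c, 4:a
edges: (0,2,2); (3,4,1)
branch 2 (rule r2):
nodes: 0:b, 1:a, 2:b, 3:c
edges: (0,1,1); (1,2,1); (3,1,1)


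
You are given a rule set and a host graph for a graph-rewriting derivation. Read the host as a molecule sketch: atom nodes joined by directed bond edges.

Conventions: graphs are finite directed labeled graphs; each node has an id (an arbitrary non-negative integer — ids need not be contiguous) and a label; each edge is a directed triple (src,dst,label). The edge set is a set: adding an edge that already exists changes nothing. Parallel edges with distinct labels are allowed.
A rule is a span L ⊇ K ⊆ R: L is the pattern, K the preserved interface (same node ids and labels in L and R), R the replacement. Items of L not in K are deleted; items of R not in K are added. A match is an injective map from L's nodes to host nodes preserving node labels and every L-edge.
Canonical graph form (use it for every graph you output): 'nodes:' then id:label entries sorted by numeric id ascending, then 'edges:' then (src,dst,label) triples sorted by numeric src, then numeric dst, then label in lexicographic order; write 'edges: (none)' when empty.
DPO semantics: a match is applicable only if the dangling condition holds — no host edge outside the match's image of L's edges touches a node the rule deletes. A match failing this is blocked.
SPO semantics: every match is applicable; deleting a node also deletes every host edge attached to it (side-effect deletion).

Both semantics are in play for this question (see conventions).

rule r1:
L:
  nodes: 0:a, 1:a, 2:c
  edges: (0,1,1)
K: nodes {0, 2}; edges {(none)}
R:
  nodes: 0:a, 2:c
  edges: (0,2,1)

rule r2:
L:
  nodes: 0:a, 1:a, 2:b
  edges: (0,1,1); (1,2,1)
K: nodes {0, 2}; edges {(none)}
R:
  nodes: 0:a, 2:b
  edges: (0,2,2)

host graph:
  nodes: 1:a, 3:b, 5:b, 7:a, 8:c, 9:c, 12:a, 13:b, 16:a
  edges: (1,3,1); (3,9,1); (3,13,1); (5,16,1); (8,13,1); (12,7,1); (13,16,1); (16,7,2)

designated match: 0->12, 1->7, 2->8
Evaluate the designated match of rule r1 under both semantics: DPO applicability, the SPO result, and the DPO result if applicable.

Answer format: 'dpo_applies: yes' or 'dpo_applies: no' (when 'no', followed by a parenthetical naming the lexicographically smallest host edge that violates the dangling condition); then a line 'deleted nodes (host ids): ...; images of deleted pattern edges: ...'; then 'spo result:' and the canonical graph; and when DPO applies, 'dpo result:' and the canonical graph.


dpo_applies: no
(the rule deletes node 7, which keeps host edge (16,7,2) outside the match image — the dangling condition fails, DPO blocks; SPO proceeds and side-deletes such edges)
deleted nodes (host ids): 7; images of deleted pattern edges: (12,7,1)
spo result:
nodes: 1:a, 3:b, 5:b, 8:c, 9:c, 12:a, 13:b, 16:a
edges: (1,3,1); (3,9,1); (3,13,1); (5,16,1); (8,13,1); (12,8,1); (13,16,1)


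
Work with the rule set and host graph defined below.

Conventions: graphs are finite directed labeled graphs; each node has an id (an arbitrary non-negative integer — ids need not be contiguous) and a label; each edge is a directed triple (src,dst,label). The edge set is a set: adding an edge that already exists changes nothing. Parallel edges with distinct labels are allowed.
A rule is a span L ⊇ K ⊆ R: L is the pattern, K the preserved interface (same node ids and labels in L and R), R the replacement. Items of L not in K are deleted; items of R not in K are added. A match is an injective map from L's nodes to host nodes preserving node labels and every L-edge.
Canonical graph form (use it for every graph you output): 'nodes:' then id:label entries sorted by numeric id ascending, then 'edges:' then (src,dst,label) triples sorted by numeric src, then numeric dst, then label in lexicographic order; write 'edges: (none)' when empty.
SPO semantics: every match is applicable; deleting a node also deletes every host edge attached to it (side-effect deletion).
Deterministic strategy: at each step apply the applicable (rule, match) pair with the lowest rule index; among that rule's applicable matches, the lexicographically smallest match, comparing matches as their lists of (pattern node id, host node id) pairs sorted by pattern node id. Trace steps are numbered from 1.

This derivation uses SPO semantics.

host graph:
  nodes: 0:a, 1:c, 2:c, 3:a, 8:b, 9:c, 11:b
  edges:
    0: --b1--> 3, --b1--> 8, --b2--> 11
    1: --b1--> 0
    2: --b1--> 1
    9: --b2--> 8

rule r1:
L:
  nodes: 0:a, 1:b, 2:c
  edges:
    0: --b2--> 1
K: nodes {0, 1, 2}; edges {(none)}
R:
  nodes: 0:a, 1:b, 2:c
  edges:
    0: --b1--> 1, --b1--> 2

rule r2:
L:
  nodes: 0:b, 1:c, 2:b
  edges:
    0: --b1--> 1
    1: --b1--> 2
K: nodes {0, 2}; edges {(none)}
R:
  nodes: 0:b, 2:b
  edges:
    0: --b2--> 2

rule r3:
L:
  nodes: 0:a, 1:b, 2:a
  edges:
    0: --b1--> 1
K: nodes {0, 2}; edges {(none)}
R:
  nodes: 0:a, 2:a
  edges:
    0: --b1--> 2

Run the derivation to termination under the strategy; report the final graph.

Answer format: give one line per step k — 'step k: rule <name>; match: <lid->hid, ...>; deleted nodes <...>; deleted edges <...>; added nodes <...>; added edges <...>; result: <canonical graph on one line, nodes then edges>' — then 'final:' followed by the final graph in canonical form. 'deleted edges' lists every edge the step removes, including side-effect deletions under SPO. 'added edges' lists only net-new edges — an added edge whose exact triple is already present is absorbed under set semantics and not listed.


step 1: rule r1; match: 0->0, 1->11, 2->1; deleted nodes (none); deleted edges (0,11,b2); added nodes (none); added edges (0,1,b1); (0,11,b1); result: nodes: 0:a, 1:c, 2:c, 3:a, 8:b, 9:c, 11:b edges: (0,1,b1); (0,3,b1); (0,8,b1); (0,11,b1); (1,0,b1); (2,1,b1); (9,8,b2)
step 2: rule r3; match: 0->0, 1->8, 2->3; deleted nodes 8; deleted edges (0,8,b1); (9,8,b2); added nodes (none); added edges (none); result: nodes: 0:a, 1:c, 2:c, 3:a, 9:c, 11:b edges: (0,1,b1); (0,3,b1); (0,11,b1); (1,0,b1); (2,1,b1)
step 3: rule r3; match: 0->0, 1->11, 2->3; deleted nodes 11; deleted edges (0,11,b1); added nodes (none); added edges (none); result: nodes: 0:a, 1:c, 2:c, 3:a, 9:c edges: (0,1,b1); (0,3,b1); (1,0,b1); (2,1,b1)
final:
nodes: 0:a, 1:c, 2:c, 3:a, 9:c
edges: (0,1,b1); (0,3,b1); (1,0,b1); (2,1,b1)


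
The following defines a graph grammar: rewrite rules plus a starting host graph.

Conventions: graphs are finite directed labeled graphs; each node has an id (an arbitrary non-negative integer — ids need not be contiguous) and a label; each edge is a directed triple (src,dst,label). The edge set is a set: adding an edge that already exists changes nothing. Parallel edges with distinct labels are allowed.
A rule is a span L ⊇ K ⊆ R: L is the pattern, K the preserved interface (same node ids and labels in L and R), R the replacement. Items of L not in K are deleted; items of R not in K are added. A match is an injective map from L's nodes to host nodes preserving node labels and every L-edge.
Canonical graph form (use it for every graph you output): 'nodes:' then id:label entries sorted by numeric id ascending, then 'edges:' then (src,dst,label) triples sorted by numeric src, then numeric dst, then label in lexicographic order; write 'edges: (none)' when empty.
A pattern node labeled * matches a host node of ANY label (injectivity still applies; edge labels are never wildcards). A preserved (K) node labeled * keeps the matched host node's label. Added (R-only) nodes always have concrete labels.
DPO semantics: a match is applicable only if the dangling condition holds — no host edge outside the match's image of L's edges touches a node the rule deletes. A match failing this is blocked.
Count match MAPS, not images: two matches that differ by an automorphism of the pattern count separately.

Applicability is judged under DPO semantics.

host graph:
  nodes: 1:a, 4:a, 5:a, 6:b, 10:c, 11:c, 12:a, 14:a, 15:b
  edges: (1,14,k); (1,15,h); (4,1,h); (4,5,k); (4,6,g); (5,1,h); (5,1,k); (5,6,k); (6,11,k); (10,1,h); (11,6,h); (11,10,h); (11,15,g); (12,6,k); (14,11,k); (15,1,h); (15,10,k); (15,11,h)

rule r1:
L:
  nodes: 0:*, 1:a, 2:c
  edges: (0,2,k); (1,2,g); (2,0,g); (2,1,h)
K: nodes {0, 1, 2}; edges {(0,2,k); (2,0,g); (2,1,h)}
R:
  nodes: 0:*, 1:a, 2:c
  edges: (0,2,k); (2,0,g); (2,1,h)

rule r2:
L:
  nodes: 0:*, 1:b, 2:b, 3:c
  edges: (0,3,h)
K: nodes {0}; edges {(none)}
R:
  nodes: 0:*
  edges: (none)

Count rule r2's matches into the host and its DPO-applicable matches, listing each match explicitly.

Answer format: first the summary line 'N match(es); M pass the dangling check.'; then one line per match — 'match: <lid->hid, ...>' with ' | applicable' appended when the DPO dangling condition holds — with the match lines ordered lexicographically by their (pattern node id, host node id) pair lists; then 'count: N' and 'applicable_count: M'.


2 match(es); 0 pass the dangling check.
match: 0->11, 1->6, 2->15, 3->10
match: 0->11, 1->15, 2->6, 3->10
count: 2
applicable_count: 0


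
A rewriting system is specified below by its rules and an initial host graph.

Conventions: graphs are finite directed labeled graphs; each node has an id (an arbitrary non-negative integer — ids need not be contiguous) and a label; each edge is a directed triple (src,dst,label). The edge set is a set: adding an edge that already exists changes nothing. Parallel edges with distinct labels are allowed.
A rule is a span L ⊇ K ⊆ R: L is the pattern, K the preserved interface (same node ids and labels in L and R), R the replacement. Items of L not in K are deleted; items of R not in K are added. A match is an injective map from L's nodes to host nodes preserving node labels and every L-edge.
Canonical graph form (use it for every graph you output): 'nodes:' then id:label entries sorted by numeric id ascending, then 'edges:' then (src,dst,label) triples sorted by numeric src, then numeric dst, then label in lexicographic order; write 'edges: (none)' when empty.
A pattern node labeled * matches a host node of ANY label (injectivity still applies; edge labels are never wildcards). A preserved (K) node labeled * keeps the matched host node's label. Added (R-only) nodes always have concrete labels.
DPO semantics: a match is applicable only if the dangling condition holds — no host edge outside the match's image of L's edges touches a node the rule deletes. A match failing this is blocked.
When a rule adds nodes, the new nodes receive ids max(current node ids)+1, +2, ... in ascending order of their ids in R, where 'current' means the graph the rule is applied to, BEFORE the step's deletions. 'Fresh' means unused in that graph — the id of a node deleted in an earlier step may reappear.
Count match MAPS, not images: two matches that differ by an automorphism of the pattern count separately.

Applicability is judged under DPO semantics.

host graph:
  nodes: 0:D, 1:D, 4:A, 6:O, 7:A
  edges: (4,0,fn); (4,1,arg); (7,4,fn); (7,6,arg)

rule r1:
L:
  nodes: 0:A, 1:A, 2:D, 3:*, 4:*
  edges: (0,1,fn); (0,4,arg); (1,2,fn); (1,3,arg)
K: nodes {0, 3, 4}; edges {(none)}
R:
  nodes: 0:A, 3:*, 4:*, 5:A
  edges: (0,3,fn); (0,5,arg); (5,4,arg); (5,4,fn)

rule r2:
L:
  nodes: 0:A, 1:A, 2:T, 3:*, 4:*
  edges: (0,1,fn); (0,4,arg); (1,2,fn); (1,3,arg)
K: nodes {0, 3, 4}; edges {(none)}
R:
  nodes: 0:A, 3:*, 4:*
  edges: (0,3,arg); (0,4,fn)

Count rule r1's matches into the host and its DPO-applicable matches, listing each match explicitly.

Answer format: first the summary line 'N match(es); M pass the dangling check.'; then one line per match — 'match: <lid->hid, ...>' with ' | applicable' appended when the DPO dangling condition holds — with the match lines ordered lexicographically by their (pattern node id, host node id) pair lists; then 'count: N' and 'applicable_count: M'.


1 match(es); 1 pass the dangling check.
match: 0->7, 1->4, 2->0, 3->1, 4->6 | applicable
count: 1
applicable_count: 1


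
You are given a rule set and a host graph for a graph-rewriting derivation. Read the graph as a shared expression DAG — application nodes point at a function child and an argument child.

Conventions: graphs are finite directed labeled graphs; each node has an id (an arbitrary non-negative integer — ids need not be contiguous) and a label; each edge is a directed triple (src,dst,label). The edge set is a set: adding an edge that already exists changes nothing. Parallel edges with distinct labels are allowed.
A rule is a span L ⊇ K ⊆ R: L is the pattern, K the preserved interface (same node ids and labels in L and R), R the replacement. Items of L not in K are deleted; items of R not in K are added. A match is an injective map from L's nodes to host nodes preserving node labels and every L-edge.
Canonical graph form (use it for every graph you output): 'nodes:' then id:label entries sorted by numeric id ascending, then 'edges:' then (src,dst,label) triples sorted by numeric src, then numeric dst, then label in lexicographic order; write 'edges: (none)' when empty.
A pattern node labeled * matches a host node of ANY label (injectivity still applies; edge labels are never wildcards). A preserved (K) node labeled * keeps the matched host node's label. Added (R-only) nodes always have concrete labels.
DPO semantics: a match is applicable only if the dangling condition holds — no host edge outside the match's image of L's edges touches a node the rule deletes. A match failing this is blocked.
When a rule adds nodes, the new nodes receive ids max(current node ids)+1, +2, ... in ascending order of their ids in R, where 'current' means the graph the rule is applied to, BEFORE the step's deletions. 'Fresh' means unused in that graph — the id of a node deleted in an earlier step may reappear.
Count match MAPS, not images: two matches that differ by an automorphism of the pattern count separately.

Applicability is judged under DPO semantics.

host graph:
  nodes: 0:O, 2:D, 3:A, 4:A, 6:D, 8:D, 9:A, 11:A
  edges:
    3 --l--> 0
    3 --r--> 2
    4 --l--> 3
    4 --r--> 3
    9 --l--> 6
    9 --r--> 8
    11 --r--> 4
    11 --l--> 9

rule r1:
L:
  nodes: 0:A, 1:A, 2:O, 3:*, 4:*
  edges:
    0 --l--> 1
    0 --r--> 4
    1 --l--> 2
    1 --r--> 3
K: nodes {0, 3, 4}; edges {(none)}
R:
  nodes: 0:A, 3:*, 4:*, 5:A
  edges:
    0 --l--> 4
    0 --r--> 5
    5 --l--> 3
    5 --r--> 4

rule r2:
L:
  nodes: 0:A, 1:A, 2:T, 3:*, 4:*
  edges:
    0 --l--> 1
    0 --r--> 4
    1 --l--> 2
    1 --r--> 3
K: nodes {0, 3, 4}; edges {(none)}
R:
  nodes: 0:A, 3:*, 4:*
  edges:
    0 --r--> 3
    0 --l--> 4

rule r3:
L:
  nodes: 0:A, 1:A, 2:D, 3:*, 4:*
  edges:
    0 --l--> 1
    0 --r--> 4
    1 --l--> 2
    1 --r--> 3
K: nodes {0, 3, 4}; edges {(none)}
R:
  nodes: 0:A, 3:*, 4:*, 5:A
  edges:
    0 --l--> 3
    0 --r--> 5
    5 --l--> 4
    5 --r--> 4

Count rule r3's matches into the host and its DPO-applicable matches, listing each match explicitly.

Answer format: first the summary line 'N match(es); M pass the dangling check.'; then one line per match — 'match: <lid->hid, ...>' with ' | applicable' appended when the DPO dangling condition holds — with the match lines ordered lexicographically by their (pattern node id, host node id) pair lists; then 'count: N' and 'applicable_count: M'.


1 match(es); 1 pass the dangling check.
match: 0->11, 1->9, 2->6, 3->8, 4->4 | applicable
count: 1
applicable_count: 1


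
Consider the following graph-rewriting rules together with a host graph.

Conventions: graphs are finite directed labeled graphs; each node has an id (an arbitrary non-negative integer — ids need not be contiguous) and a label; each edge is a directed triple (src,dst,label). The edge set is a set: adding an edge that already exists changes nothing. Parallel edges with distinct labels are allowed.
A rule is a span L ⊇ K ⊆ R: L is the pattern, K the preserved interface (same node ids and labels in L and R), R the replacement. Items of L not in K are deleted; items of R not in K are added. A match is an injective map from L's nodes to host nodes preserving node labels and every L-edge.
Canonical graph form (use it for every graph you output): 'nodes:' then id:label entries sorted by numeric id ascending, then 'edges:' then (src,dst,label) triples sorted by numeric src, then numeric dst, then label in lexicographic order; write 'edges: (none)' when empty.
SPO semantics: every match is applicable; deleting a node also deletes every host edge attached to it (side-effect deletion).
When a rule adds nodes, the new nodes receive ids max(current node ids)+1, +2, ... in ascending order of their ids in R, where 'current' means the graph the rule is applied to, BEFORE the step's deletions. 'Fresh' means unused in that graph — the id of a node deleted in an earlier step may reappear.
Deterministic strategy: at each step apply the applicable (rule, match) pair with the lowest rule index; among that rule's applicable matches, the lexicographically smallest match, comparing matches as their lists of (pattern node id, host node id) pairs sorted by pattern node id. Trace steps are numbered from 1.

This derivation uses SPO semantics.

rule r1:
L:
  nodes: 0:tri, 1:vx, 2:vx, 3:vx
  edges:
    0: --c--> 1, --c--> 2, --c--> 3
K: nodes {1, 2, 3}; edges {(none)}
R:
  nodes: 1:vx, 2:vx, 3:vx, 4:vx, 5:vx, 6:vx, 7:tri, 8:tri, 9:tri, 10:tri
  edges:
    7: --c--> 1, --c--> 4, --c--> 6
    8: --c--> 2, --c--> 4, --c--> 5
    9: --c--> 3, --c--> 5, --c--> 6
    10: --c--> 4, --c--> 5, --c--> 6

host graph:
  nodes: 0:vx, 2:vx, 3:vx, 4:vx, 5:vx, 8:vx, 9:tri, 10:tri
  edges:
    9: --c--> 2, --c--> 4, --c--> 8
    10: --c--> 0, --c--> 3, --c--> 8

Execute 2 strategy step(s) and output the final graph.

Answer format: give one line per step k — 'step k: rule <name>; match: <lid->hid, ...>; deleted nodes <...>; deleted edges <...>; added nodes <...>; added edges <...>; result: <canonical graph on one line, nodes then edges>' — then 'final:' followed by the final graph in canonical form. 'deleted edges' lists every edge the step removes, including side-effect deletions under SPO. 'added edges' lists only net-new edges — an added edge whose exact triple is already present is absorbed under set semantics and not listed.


step 1: rule r1; match: 0->9, 1->2, 2->4, 3->8; deleted nodes 9; deleted edges (9,2,c); (9,4,c); (9,8,c); added nodes 11, 12, 13, 14, 15, 16, 17; added edges (14,2,c); (14,11,c); (14,13,c); (15,4,c); (15,11,c); (15,12,c); (16,8,c); (16,12,c); (16,13,c); (17,11,c); (17,12,c); (17,13,c); result: nodes: 0:vx, 2:vx, 3:vx, 4:vx, 5:vx, 8:vx, 10:tri, 11:vx, 12:vx, 13:vx, 14:tri, 15:tri, 16:tri, 17:tri edges: (10,0,c); (10,3,c); (10,8,c); (14,2,c); (14,11,c); (14,13,c); (15,4,c); (15,11,c); (15,12,c); (16,8,c); (16,12,c); (16,13,c); (17,11,c); (17,12,c); (17,13,c)
step 2: rule r1; match: 0->10, 1->0, 2->3, 3->8; deleted nodes 10; deleted edges (10,0,c); (10,3,c); (10,8,c); added nodes 18, 19, 20, 21, 22, 23, 24; added edges (21,0,c); (21,18,c); (21,20,c); (22,3,c); (22,18,c); (22,19,c); (23,8,c); (23,19,c); (23,20,c); (24,18,c); (24,19,c); (24,20,c); result: nodes: 0:vx, 2:vx, 3:vx, 4:vx, 5:vx, 8:vx, 11:vx, 12:vx, 13:vx, 14:tri, 15:tri, 16:tri, 17:tri, 18:vx, 19:vx, 20:vx, 21:tri, 22:tri, 23:tri, 24:tri edges: (14,2,c); (14,11,c); (14,13,c); (15,4,c); (15,11,c); (15,12,c); (16,8,c); (16,12,c); (16,13,c); (17,11,c); (17,12,c); (17,13,c); (21,0,c); (21,18,c); (21,20,c); (22,3,c); (22,18,c); (22,19,c); (23,8,c); (23,19,c); (23,20,c); (24,18,c); (24,19,c); (24,20,c)
final:
nodes: 0:vx, 2:vx, 3:vx, 4:vx, 5:vx, 8:vx, 11:vx, 12:vx, 13:vx, 14:tri, 15:tri, 16:tri, 17:tri, 18:vx, 19:vx, 20:vx, 21:tri, 22:tri, 23:tri, 24:tri
edges: (14,2,c); (14,11,c); (14,13,c); (15,4,c); (15,11,c); (15,12,c); (16,8,c); (16,12,c); (16,13,c); (17,11,c); (17,12,c); (17,13,c); (21,0,c); (21,18,c); (21,20,c); (22,3,c); (22,18,c); (22,19,c); (23,8,c); (23,19,c); (23,20,c); (24,18,c); (24,19,c); (24,20,c)


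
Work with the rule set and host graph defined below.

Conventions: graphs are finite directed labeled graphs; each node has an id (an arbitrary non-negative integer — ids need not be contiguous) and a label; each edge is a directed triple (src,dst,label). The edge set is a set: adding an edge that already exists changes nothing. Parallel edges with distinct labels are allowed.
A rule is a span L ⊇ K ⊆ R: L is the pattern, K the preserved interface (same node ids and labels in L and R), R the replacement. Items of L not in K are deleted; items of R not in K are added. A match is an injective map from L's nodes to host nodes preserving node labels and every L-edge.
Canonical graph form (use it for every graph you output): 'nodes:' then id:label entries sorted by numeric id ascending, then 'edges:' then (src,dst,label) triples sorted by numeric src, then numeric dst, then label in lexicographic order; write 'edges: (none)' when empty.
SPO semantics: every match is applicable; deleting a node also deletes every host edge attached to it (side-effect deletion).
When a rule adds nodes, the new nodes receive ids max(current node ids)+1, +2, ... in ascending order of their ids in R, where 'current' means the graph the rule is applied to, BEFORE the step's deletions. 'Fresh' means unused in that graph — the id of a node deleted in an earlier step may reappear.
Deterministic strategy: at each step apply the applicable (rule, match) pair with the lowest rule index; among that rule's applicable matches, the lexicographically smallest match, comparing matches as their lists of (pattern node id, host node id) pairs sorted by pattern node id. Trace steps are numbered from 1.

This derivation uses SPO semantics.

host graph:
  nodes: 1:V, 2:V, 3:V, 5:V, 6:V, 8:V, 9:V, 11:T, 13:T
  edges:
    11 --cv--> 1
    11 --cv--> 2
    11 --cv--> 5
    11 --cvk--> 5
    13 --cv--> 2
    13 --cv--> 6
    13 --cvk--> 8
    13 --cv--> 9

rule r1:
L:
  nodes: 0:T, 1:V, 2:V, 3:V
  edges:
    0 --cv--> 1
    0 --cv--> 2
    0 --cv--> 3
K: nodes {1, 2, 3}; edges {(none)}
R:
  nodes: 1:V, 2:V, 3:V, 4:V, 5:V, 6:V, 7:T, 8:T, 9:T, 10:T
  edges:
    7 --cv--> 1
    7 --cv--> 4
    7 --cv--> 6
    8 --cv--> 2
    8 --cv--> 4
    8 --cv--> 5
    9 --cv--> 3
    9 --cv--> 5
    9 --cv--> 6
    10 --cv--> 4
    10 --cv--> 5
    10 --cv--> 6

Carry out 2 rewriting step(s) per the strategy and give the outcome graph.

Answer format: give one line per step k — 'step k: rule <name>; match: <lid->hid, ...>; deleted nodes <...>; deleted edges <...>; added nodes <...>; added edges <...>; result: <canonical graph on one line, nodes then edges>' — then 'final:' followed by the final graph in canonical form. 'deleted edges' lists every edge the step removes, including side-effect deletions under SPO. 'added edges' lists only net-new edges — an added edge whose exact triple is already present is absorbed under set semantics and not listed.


step 1: rule r1; match: 0->11, 1->1, 2->2, 3->5; deleted nodes 11; deleted edges (11,1,cv); (11,2,cv); (11,5,cv); (11,5,cvk); added nodes 14, 15, 16, 17, 18, 19, 20; added edges (17,1,cv); (17,14,cv); (17,16,cv); (18,2,cv); (18,14,cv); (18,15,cv); (19,5,cv); (19,15,cv); (19,16,cv); (20,14,cv); (20,15,cv); (20,16,cv); result: nodes: 1:V, 2:V, 3:V, 5:V, 6:V, 8:V, 9:V, 13:T, 14:V, 15:V, 16:V, 17:T, 18:T, 19:T, 20:T edges: (13,2,cv); (13,6,cv); (13,8,cvk); (13,9,cv); (17,1,cv); (17,14,cv); (17,16,cv); (18,2,cv); (18,14,cv); (18,15,cv); (19,5,cv); (19,15,cv); (19,16,cv); (20,14,cv); (20,15,cv); (20,16,cv)
step 2: rule r1; match: 0->13, 1->2, 2->6, 3->9; deleted nodes 13; deleted edges (13,2,cv); (13,6,cv); (13,8,cvk); (13,9,cv); added nodes 21, 22, 23, 24, 25, 26, 27; added edges (24,2,cv); (24,21,cv); (24,23,cv); (25,6,cv); (25,21,cv); (25,22,cv); (26,9,cv); (26,22,cv); (26,23,cv); (27,21,cv); (27,22,cv); (27,23,cv); result: nodes: 1:V, 2:V, 3:V, 5:V, 6:V, 8:V, 9:V, 14:V, 15:V, 16:V, 17:T, 18:T, 19:T, 20:T, 21:V, 22:V, 23:V, 24:T, 25:T, 26:T, 27:T edges: (17,1,cv); (17,14,cv); (17,16,cv); (18,2,cv); (18,14,cv); (18,15,cv); (19,5,cv); (19,15,cv); (19,16,cv); (20,14,cv); (20,15,cv); (20,16,cv); (24,2,cv); (24,21,cv); (24,23,cv); (25,6,cv); (25,21,cv); (25,22,cv); (26,9,cv); (26,22,cv); (26,23,cv); (27,21,cv); (27,22,cv); (27,23,cv)
final:
nodes: 1:V, 2:V, 3:V, 5:V, 6:V, 8:V, 9:V, 14:V, 15:V, 16:V, 17:T, 18:T, 19:T, 20:T, 21:V, 22:V, 23:V, 24:T, 25:T, 26:T, 27:T
edges: (17,1,cv); (17,14,cv); (17,16,cv); (18,2,cv); (18,14,cv); (18,15,cv); (19,5,cv); (19,15,cv); (19,16,cv); (20,14,cv); (20,15,cv); (20,16,cv); (24,2,cv); (24,21,cv); (24,23,cv); (25,6,cv); (25,21,cv); (25,22,cv); (26,9,cv); (26,22,cv); (26,23,cv); (27,21,cv); (27,22,cv); (27,23,cv)
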